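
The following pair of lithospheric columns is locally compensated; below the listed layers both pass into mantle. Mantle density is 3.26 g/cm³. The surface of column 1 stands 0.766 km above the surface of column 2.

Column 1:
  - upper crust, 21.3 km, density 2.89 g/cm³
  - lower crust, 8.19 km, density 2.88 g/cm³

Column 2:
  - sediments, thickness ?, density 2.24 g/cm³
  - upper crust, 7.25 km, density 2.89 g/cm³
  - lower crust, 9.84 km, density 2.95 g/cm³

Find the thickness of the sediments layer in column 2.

Take the compensation level at the base of the deeper column (depth z_c below the surface of column 1) and equate Σ ρ_i t_i down to z_c; mantle fills any gap and the z_c terms cancel.
Column 1: 21.3×2.89 + 8.19×2.88 + (z_c − 29.49)×3.26
Column 2: 0.766×0 + x×2.24 + 7.25×2.89 + 9.84×2.95 + (z_c − 0.766 − 17.09 − x)×3.26
The z_c×3.26 term appears on both sides and cancels. Collect the known terms of each column as K = Σ(ρt)_known − 3.26 × (depth of known layers): K_1 = 85.1442 − 3.26×29.49 = −10.9932; K_2 = 49.9805 − 3.26×(0.766 + 17.09) = −8.23006.
Balance: K_1 = K_2 − x×(3.26 − 2.24), so x = (K_2 − K_1)/(3.26 − 2.24) = 2.76314/1.02 = 2.71 km.

2.71 km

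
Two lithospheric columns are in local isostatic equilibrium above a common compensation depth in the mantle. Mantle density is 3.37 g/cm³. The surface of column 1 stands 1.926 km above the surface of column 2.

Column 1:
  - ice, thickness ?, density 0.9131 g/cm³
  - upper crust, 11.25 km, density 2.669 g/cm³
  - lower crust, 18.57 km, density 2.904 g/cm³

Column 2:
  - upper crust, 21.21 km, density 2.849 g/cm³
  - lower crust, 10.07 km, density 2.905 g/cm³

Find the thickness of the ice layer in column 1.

2.31 km

Take the compensation level at the base of the deeper column (depth z_c below the surface of column 1) and equate Σ ρ_i t_i down to z_c; mantle fills any gap and the z_c terms cancel.
Column 1: x×0.9131 + 11.25×2.669 + 18.57×2.904 + (z_c − 29.82 − x)×3.37
Column 2: 1.926×0 + 21.21×2.849 + 10.07×2.905 + (z_c − 1.926 − 31.28)×3.37
The z_c×3.37 term appears on both sides and cancels. Collect the known terms of each column as K = Σ(ρt)_known − 3.37 × (depth of known layers): K_1 = 83.95353 − 3.37×29.82 = −16.53987; K_2 = 89.68064 − 3.37×(1.926 + 31.28) = −22.22358.
Balance: K_1 − x×(3.37 − 0.9131) = K_2, so x = (K_1 − K_2)/(3.37 − 0.9131) = 5.68371/2.4569 = 2.31 km.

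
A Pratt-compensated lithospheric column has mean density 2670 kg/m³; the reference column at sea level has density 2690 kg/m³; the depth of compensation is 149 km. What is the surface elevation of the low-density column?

ρ_ref D = ρ (D + h) → h = D (ρ_ref − ρ)/ρ.
h = 149 km × (2690 − 2670)/2670 = 1.12 km.

1.12 km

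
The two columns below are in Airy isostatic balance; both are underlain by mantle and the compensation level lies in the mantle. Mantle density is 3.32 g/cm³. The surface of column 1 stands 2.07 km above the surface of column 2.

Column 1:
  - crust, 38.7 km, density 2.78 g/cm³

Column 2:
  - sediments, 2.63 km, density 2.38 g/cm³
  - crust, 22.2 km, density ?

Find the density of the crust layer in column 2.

Take the compensation level at the base of the deeper column (depth z_c below the surface of column 1) and equate Σ ρ_i t_i down to z_c; mantle fills any gap and the z_c terms cancel.
Column 1: 38.7×2.78 + (z_c − 38.7)×3.32
Column 2: 2.07×0 + 2.63×2.38 + 22.2×ρ + (z_c − 2.07 − 24.83)×3.32
The z_c×3.32 term appears on both sides and cancels. Collect the known terms of each column as K = Σ(ρt)_known − 3.32 × (depth of known layers): K_1 = 107.586 − 3.32×38.7 = −20.898; K_2 = 6.2594 − 3.32×(2.07 + 24.83) = −83.0486.
Balance: K_1 = K_2 + 22.2×ρ, so ρ = (K_1 − K_2)/22.2 = 62.1506/22.2 = 2.8 g/cm³.

2.8 g/cm³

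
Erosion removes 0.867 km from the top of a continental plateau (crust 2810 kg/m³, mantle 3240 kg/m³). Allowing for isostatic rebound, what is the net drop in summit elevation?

0.115 km

Rebound u = e ρ_c/ρ_m = 0.867 km × 2810/3240 = 0.7519 km.
Net surface drop = e − u = 0.867 km − 0.7519 km = e (ρ_m − ρ_c)/ρ_m = 0.115 km.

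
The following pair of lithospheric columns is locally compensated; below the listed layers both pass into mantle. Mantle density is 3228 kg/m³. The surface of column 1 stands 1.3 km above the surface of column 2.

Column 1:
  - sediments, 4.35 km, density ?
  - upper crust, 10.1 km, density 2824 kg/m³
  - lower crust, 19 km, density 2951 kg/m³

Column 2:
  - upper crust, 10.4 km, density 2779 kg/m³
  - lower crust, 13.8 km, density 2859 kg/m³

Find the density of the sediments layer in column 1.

2170 kg/m³

Take the compensation level at the base of the deeper column (depth z_c below the surface of column 1) and equate Σ ρ_i t_i down to z_c; mantle fills any gap and the z_c terms cancel.
Column 1: 4.35×ρ + 10.1×2824 + 19×2951 + (z_c − 33.45)×3228
Column 2: 1.3×0 + 10.4×2779 + 13.8×2859 + (z_c − 1.3 − 24.2)×3228
The z_c×3228 term appears on both sides and cancels. Collect the known terms of each column as K = Σ(ρt)_known − 3228 × (depth of known layers): K_1 = 84591.4 − 3228×33.45 = −23385.2; K_2 = 68355.8 − 3228×(1.3 + 24.2) = −13958.2.
Balance: K_1 + 4.35×ρ = K_2, so ρ = (K_2 − K_1)/4.35 = 9427/4.35 = 2170 kg/m³.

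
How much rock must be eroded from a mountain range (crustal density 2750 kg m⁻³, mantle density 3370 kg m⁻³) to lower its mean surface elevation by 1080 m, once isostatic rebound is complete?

5870 m

Net drop Δ = e − u = e − e ρ_c/ρ_m = e (ρ_m − ρ_c)/ρ_m.
e = Δ ρ_m/(ρ_m − ρ_c) = 1080 m × 3370/620 = 5870 m.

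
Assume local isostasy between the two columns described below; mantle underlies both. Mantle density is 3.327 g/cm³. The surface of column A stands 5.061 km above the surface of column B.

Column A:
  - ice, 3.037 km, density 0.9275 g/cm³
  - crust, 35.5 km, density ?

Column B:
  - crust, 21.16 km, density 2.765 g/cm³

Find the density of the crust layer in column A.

2.72 g/cm³

Take the compensation level at the base of the deeper column (depth z_c below the surface of column A) and equate Σ ρ_i t_i down to z_c; mantle fills any gap and the z_c terms cancel.
Column A: 3.037×0.9275 + 35.5×ρ + (z_c − 38.537)×3.327
Column B: 5.061×0 + 21.16×2.765 + (z_c − 5.061 − 21.16)×3.327
The z_c×3.327 term appears on both sides and cancels. Collect the known terms of each column as K = Σ(ρt)_known − 3.327 × (depth of known layers): K_A = 2.8168175 − 3.327×38.537 = −125.395781; K_B = 58.5074 − 3.327×(5.061 + 21.16) = −28.729867.
Balance: K_A + 35.5×ρ = K_B, so ρ = (K_B − K_A)/35.5 = 96.6659/35.5 = 2.72 g/cm³.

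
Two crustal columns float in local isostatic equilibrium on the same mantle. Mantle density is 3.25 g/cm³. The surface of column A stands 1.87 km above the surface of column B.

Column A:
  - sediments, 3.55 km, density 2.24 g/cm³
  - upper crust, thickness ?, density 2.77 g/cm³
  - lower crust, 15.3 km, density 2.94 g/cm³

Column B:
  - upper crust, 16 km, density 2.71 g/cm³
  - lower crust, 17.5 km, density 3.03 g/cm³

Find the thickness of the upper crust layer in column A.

Take the compensation level at the base of the deeper column (depth z_c below the surface of column A) and equate Σ ρ_i t_i down to z_c; mantle fills any gap and the z_c terms cancel.
Column A: 3.55×2.24 + x×2.77 + 15.3×2.94 + (z_c − 18.85 − x)×3.25
Column B: 1.87×0 + 16×2.71 + 17.5×3.03 + (z_c − 1.87 − 33.5)×3.25
The z_c×3.25 term appears on both sides and cancels. Collect the known terms of each column as K = Σ(ρt)_known − 3.25 × (depth of known layers): K_A = 52.934 − 3.25×18.85 = −8.3285; K_B = 96.385 − 3.25×(1.87 + 33.5) = −18.5675.
Balance: K_A − x×(3.25 − 2.77) = K_B, so x = (K_A − K_B)/(3.25 − 2.77) = 10.239/0.48 = 21.3 km.

21.3 km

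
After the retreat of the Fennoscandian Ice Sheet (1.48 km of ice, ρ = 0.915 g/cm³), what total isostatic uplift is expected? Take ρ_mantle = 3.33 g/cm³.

0.407 km

Removing the load lets mantle flow back in; uplift u satisfies ρ_ice t = ρ_m u.
u = t ρ_ice/ρ_m = 1.48 km × 0.915/3.33 = 0.407 km.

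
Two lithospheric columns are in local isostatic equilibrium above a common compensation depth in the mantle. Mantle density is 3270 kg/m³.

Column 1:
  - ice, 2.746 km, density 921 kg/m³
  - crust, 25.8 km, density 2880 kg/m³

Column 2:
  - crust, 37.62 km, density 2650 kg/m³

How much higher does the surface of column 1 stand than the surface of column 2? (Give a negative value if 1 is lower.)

−2.08 km

For any compensation level in the mantle, the mantle terms cancel and isostasy reduces to e = (Σt_1 − Σt_2) − (Σ(ρt)_1 − Σ(ρt)_2) / ρ_m.
Σt_1 = 28.546 km; Σt_2 = 37.62 km; Σ(ρt)_1 = 76833.066; Σ(ρt)_2 = 99693 (in km·kg/m³).
e = (28.546 − 37.62) − (76833.066 − 99693) / 3270 = −2.08 km.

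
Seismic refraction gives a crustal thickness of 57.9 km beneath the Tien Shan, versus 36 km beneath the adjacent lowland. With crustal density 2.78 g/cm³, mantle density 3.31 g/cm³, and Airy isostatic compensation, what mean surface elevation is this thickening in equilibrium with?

Excess crust Δ = 57.9 km − 36 km = 21.9 km, split between elevation h and root r with h + r = Δ.
Airy balance ρ_c h = (ρ_m − ρ_c) r gives r = h ρ_c/(ρ_m − ρ_c), so h (1 + ρ_c/(ρ_m − ρ_c)) = Δ, i.e. h = Δ (ρ_m − ρ_c)/ρ_m.
h = 21.9 km × 0.53/3.31 = 3.51 km.

3.51 km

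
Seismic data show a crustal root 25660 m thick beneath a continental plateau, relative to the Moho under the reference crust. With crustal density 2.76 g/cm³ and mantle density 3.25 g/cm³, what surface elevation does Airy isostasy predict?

By Archimedes' principle applied to the lithosphere: ρ_c h = (ρ_m − ρ_c) r.
h = r (ρ_m − ρ_c) / ρ_c = 25660 m × (3.25 − 2.76) / 2.76 = 4560 m.

4560 m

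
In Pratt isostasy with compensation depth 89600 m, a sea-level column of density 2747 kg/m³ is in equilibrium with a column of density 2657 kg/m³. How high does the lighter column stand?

ρ_ref D = ρ (D + h) → h = D (ρ_ref − ρ)/ρ.
h = 89600 m × (2747 − 2657)/2657 = 3040 m.

3040 m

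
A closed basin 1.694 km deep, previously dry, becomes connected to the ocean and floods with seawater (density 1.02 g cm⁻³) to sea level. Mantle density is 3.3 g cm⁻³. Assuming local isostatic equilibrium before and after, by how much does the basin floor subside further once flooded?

After flooding the water column is d + s deep. Its weight must equal the weight of mantle displaced by the extra subsidence s: (d + s) ρ_w = s ρ_m.
s = d ρ_w / (ρ_m − ρ_w) = 1.694 km × 1.02/(3.3 − 1.02) = 0.758 km.

0.758 km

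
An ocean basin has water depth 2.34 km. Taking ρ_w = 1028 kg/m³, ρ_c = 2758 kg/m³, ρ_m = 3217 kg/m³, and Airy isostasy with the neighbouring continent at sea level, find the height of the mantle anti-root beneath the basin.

8.82 km

By Archimedes' principle applied to the lithosphere: replacing crust with seawater at the top is compensated by replacing crust with mantle at the base: d (ρ_c − ρ_w) = a (ρ_m − ρ_c).
a = d (ρ_c − ρ_w)/(ρ_m − ρ_c) = 2.34 km × 1730/459 = 8.82 km.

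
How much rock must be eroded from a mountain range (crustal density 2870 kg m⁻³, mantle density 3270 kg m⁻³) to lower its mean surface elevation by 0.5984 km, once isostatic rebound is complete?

4.89 km

Net drop Δ = e − u = e − e ρ_c/ρ_m = e (ρ_m − ρ_c)/ρ_m.
e = Δ ρ_m/(ρ_m − ρ_c) = 0.5984 km × 3270/400 = 4.89 km.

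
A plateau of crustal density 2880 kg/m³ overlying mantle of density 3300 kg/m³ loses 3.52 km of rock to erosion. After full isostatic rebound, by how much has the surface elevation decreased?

Rebound u = e ρ_c/ρ_m = 3.52 km × 2880/3300 = 3.072 km.
Net surface drop = e − u = 3.52 km − 3.072 km = e (ρ_m − ρ_c)/ρ_m = 0.448 km.

0.448 km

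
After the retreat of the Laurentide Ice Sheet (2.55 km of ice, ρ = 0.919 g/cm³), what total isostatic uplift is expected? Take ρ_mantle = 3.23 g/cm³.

0.726 km

Removing the load lets mantle flow back in; uplift u satisfies ρ_ice t = ρ_m u.
u = t ρ_ice/ρ_m = 2.55 km × 0.919/3.23 = 0.726 km.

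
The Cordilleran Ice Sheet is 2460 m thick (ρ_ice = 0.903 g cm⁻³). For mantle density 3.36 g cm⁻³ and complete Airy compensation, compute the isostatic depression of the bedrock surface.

661 m

In Airy isostatic equilibrium: the ice load ρ_ice t is balanced by mantle displaced below, ρ_m s.
s = t ρ_ice / ρ_m = 2460 m × 0.903/3.36 = 661 m.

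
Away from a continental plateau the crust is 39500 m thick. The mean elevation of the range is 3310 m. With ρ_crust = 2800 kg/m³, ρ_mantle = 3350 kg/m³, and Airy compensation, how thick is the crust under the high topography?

59700 m

Root depth r = h ρ_c / (ρ_m − ρ_c) = 3310 m × 2800 / 550 = 16850 m.
Total thickness = T + h + r = 39500 m + 3310 m + 16850 m = 59700 m.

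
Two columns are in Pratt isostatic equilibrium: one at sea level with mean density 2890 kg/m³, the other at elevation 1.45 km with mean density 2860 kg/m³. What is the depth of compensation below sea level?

ρ_ref D = ρ (D + h) → D (ρ_ref − ρ) = ρ h.
D = ρ h/(ρ_ref − ρ) = 2860 × 1.45 km/(2890 − 2860) = 138 km.

138 km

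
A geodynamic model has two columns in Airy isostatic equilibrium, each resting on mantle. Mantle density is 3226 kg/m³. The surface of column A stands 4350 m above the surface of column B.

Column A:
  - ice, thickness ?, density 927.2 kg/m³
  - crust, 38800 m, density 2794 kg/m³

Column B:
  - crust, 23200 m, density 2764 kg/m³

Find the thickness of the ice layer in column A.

3480 m

Take the compensation level at the base of the deeper column (depth z_c below the surface of column A) and equate Σ ρ_i t_i down to z_c; mantle fills any gap and the z_c terms cancel.
Column A: x×927.2 + 38800×2794 + (z_c − 38800 − x)×3226
Column B: 4350×0 + 23200×2764 + (z_c − 4350 − 23200)×3226
The z_c×3226 term appears on both sides and cancels. Collect the known terms of each column as K = Σ(ρt)_known − 3226 × (depth of known layers): K_A = 108407200 − 3226×38800 = −16761600; K_B = 64124800 − 3226×(4350 + 23200) = −24751500.
Balance: K_A − x×(3226 − 927.2) = K_B, so x = (K_A − K_B)/(3226 − 927.2) = 7989900/2298.8 = 3480 m.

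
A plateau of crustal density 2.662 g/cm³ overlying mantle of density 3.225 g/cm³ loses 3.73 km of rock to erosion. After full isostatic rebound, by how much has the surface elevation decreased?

0.651 km

Rebound u = e ρ_c/ρ_m = 3.73 km × 2.662/3.225 = 3.079 km.
Net surface drop = e − u = 3.73 km − 3.079 km = e (ρ_m − ρ_c)/ρ_m = 0.651 km.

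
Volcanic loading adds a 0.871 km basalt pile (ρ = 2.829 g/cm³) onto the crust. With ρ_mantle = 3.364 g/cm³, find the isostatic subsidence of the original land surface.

Subaerial loading: s = t ρ_load / ρ_m.
s = 0.871 km × 2.829/3.364 = 0.732 km.

0.732 km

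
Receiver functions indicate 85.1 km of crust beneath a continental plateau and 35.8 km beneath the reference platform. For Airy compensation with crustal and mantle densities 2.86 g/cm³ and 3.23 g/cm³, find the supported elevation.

5.65 km

Excess crust Δ = 85.1 km − 35.8 km = 49.3 km, split between elevation h and root r with h + r = Δ.
Airy balance ρ_c h = (ρ_m − ρ_c) r gives r = h ρ_c/(ρ_m − ρ_c), so h (1 + ρ_c/(ρ_m − ρ_c)) = Δ, i.e. h = Δ (ρ_m − ρ_c)/ρ_m.
h = 49.3 km × 0.37/3.23 = 5.65 km.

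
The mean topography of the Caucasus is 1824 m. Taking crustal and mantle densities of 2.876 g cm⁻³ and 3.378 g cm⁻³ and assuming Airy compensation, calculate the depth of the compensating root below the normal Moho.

10400 m

For local isostatic compensation: the weight of the topography is balanced by the buoyancy of the root, ρ_c h = (ρ_m − ρ_c) r.
r = h · ρ_c / (ρ_m − ρ_c) = 1824 m × 2.876 / (3.378 − 2.876) = 10400 m.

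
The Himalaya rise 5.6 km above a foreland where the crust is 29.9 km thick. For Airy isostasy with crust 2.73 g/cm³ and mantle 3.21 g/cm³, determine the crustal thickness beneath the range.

67.3 km

Root depth r = h ρ_c / (ρ_m − ρ_c) = 5.6 km × 2.73 / 0.48 = 31.85 km.
Total thickness = T + h + r = 29.9 km + 5.6 km + 31.85 km = 67.3 km.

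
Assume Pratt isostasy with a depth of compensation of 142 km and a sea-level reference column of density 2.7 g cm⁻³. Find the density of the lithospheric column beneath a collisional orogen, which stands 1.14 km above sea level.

Pratt balance: ρ_ref D = ρ (D + h).
ρ = ρ_ref D/(D + h) = 2.7 × 142 km/(142 km + 1.14 km) = 2.68 g cm⁻³.

2.68 g cm⁻³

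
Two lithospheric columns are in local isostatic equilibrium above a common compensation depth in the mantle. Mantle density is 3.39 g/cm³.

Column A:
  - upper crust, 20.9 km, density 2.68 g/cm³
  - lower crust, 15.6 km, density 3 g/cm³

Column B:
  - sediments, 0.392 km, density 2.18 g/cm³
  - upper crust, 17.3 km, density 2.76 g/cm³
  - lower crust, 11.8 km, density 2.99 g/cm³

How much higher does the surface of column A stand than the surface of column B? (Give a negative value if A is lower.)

For any compensation level in the mantle, the mantle terms cancel and isostasy reduces to e = (Σt_A − Σt_B) − (Σ(ρt)_A − Σ(ρt)_B) / ρ_m.
Σt_A = 36.5 km; Σt_B = 29.492 km; Σ(ρt)_A = 102.812; Σ(ρt)_B = 83.88456 (in km·g/cm³).
e = (36.5 − 29.492) − (102.812 − 83.88456) / 3.39 = 1.42 km.

1.42 km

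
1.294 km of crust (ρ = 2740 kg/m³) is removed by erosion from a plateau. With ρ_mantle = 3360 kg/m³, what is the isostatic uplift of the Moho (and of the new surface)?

1.06 km

Unloading: uplift u = e ρ_c/ρ_m = 1.294 km × 2740/3360 = 1.06 km.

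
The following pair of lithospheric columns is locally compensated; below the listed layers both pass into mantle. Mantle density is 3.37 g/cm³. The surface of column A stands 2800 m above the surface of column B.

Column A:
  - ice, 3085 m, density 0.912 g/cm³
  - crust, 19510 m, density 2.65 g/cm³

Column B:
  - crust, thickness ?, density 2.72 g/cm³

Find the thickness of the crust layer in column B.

18800 m

Take the compensation level at the base of the deeper column (depth z_c below the surface of column A) and equate Σ ρ_i t_i down to z_c; mantle fills any gap and the z_c terms cancel.
Column A: 3085×0.912 + 19510×2.65 + (z_c − 22595)×3.37
Column B: 2800×0 + x×2.72 + (z_c − 2800 − 0 − x)×3.37
The z_c×3.37 term appears on both sides and cancels. Collect the known terms of each column as K = Σ(ρt)_known − 3.37 × (depth of known layers): K_A = 54515.02 − 3.37×22595 = −21630.13; K_B = 0 − 3.37×(2800 + 0) = −9436.
Balance: K_A = K_B − x×(3.37 − 2.72), so x = (K_B − K_A)/(3.37 − 2.72) = 12194.1/0.65 = 18800 m.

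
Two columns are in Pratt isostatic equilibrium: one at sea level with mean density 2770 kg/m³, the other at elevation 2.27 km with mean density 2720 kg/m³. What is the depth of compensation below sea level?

ρ_ref D = ρ (D + h) → D (ρ_ref − ρ) = ρ h.
D = ρ h/(ρ_ref − ρ) = 2720 × 2.27 km/(2770 − 2720) = 123 km.

123 km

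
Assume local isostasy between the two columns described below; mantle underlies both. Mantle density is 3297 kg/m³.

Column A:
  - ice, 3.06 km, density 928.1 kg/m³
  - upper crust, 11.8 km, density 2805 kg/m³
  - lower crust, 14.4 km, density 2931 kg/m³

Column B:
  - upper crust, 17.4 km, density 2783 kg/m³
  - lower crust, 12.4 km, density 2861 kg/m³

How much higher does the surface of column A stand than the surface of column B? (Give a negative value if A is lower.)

1.21 km

For any compensation level in the mantle, the mantle terms cancel and isostasy reduces to e = (Σt_A − Σt_B) − (Σ(ρt)_A − Σ(ρt)_B) / ρ_m.
Σt_A = 29.26 km; Σt_B = 29.8 km; Σ(ρt)_A = 78145.386; Σ(ρt)_B = 83900.6 (in km·kg/m³).
e = (29.26 − 29.8) − (78145.386 − 83900.6) / 3297 = 1.21 km.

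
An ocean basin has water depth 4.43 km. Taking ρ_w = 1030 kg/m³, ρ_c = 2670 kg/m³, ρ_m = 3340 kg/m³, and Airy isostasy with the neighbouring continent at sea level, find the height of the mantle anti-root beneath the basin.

10.8 km

In Airy isostatic equilibrium: replacing crust with seawater at the top is compensated by replacing crust with mantle at the base: d (ρ_c − ρ_w) = a (ρ_m − ρ_c).
a = d (ρ_c − ρ_w)/(ρ_m − ρ_c) = 4.43 km × 1640/670 = 10.8 km.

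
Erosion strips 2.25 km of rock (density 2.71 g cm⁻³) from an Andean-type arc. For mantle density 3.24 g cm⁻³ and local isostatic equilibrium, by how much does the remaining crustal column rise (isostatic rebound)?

1.88 km

Unloading: uplift u = e ρ_c/ρ_m = 2.25 km × 2.71/3.24 = 1.88 km.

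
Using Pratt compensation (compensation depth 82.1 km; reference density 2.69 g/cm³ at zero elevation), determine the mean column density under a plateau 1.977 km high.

2.63 g/cm³

Pratt balance: ρ_ref D = ρ (D + h).
ρ = ρ_ref D/(D + h) = 2.69 × 82.1 km/(82.1 km + 1.977 km) = 2.63 g/cm³.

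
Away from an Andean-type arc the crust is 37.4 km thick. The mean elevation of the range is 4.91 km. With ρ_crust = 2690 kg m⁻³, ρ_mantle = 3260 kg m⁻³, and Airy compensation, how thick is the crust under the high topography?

Root depth r = h ρ_c / (ρ_m − ρ_c) = 4.91 km × 2690 / 570 = 23.17 km.
Total thickness = T + h + r = 37.4 km + 4.91 km + 23.17 km = 65.5 km.

65.5 km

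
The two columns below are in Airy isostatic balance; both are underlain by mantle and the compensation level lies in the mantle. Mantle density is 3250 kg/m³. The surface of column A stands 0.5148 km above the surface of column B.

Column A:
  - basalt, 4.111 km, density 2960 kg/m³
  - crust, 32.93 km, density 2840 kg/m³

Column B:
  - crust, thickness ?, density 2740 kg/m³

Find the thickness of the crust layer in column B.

25.5 km

Take the compensation level at the base of the deeper column (depth z_c below the surface of column A) and equate Σ ρ_i t_i down to z_c; mantle fills any gap and the z_c terms cancel.
Column A: 4.111×2960 + 32.93×2840 + (z_c − 37.041)×3250
Column B: 0.5148×0 + x×2740 + (z_c − 0.5148 − 0 − x)×3250
The z_c×3250 term appears on both sides and cancels. Collect the known terms of each column as K = Σ(ρt)_known − 3250 × (depth of known layers): K_A = 105689.76 − 3250×37.041 = −14693.49; K_B = 0 − 3250×(0.5148 + 0) = −1673.1.
Balance: K_A = K_B − x×(3250 − 2740), so x = (K_B − K_A)/(3250 − 2740) = 13020.4/510 = 25.5 km.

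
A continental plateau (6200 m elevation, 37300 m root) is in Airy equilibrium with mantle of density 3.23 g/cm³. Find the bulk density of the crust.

ρ_c h = (ρ_m − ρ_c) r → ρ_c (h + r) = ρ_m r → ρ_c = ρ_m r / (h + r).
ρ_c = 3.23 × 37300 m / (6200 m + 37300 m) = 2.77 g/cm³.

2.77 g/cm³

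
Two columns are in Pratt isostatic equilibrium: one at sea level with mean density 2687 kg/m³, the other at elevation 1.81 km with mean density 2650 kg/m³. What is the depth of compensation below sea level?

ρ_ref D = ρ (D + h) → D (ρ_ref − ρ) = ρ h.
D = ρ h/(ρ_ref − ρ) = 2650 × 1.81 km/(2687 − 2650) = 130 km.

130 km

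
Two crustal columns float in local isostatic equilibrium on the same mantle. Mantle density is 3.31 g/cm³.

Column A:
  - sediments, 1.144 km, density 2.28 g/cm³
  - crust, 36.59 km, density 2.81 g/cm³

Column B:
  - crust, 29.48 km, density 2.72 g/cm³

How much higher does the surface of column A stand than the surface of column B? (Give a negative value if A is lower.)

0.628 km

For any compensation level in the mantle, the mantle terms cancel and isostasy reduces to e = (Σt_A − Σt_B) − (Σ(ρt)_A − Σ(ρt)_B) / ρ_m.
Σt_A = 37.734 km; Σt_B = 29.48 km; Σ(ρt)_A = 105.42622; Σ(ρt)_B = 80.1856 (in km·g/cm³).
e = (37.734 − 29.48) − (105.42622 − 80.1856) / 3.31 = 0.628 km.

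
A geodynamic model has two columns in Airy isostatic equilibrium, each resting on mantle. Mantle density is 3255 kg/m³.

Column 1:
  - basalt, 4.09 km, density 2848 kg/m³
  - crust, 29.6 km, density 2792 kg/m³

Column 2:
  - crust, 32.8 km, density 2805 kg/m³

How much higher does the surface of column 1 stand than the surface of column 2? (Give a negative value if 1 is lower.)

For any compensation level in the mantle, the mantle terms cancel and isostasy reduces to e = (Σt_1 − Σt_2) − (Σ(ρt)_1 − Σ(ρt)_2) / ρ_m.
Σt_1 = 33.69 km; Σt_2 = 32.8 km; Σ(ρt)_1 = 94291.52; Σ(ρt)_2 = 92004 (in km·kg/m³).
e = (33.69 − 32.8) − (94291.52 − 92004) / 3255 = 0.187 km.

0.187 km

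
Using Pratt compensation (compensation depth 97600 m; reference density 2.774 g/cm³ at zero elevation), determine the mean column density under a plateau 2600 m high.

Pratt balance: ρ_ref D = ρ (D + h).
ρ = ρ_ref D/(D + h) = 2.774 × 97600 m/(97600 m + 2600 m) = 2.7 g/cm³.

2.7 g/cm³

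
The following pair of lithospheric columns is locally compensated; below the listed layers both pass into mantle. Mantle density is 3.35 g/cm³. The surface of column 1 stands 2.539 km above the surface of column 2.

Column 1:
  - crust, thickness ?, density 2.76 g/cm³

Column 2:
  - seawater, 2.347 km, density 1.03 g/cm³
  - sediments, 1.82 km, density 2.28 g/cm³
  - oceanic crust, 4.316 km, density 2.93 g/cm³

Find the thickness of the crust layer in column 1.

Take the compensation level at the base of the deeper column (depth z_c below the surface of column 1) and equate Σ ρ_i t_i down to z_c; mantle fills any gap and the z_c terms cancel.
Column 1: x×2.76 + (z_c − 0 − x)×3.35
Column 2: 2.539×0 + 2.347×1.03 + 1.82×2.28 + 4.316×2.93 + (z_c − 2.539 − 8.483)×3.35
The z_c×3.35 term appears on both sides and cancels. Collect the known terms of each column as K = Σ(ρt)_known − 3.35 × (depth of known layers): K_1 = 0 − 3.35×0 = 0; K_2 = 19.21289 − 3.35×(2.539 + 8.483) = −17.71081.
Balance: K_1 − x×(3.35 − 2.76) = K_2, so x = (K_1 − K_2)/(3.35 − 2.76) = 17.7108/0.59 = 30 km.

30 km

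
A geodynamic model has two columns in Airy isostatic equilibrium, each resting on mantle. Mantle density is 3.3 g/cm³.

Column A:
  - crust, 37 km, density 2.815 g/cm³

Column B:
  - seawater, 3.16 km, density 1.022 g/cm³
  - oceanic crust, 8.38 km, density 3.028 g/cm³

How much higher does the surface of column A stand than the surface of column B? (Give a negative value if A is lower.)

For any compensation level in the mantle, the mantle terms cancel and isostasy reduces to e = (Σt_A − Σt_B) − (Σ(ρt)_A − Σ(ρt)_B) / ρ_m.
Σt_A = 37 km; Σt_B = 11.54 km; Σ(ρt)_A = 104.155; Σ(ρt)_B = 28.60416 (in km·g/cm³).
e = (37 − 11.54) − (104.155 − 28.60416) / 3.3 = 2.57 km.

2.57 km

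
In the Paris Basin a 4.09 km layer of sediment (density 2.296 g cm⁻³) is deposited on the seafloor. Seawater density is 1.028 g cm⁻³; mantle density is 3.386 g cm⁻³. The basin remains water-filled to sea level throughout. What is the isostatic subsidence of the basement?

2.2 km

Submarine loading: the sediment displaces seawater, and the subsidence is in turn flooded, so s (ρ_m − ρ_w) = t (ρ_sed − ρ_w).
s = 4.09 km × (2.296 − 1.028) / (3.386 − 1.028) = 2.2 km.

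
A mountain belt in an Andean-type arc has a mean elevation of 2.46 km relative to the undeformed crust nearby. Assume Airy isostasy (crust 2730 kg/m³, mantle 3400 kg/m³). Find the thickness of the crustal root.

In Airy isostatic equilibrium: the weight of the topography is balanced by the buoyancy of the root, ρ_c h = (ρ_m − ρ_c) r.
r = h · ρ_c / (ρ_m − ρ_c) = 2.46 km × 2730 / (3400 − 2730) = 10 km.

10 km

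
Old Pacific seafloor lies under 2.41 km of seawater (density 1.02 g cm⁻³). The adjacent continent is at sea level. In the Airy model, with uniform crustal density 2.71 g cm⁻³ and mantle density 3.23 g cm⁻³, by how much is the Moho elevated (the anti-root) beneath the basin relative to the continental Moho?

In Airy isostatic equilibrium: replacing crust with seawater at the top is compensated by replacing crust with mantle at the base: d (ρ_c − ρ_w) = a (ρ_m − ρ_c).
a = d (ρ_c − ρ_w)/(ρ_m − ρ_c) = 2.41 km × 1.69/0.52 = 7.83 km.

7.83 km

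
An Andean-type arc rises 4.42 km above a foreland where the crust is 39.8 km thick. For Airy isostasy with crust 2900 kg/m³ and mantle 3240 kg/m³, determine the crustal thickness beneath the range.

81.9 km

Root depth r = h ρ_c / (ρ_m − ρ_c) = 4.42 km × 2900 / 340 = 37.7 km.
Total thickness = T + h + r = 39.8 km + 4.42 km + 37.7 km = 81.9 km.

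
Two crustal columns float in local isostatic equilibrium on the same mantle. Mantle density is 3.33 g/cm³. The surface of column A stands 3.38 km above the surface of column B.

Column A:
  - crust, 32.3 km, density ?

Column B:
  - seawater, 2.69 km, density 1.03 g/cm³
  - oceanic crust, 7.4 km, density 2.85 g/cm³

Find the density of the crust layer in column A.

Take the compensation level at the base of the deeper column (depth z_c below the surface of column A) and equate Σ ρ_i t_i down to z_c; mantle fills any gap and the z_c terms cancel.
Column A: 32.3×ρ + (z_c − 32.3)×3.33
Column B: 3.38×0 + 2.69×1.03 + 7.4×2.85 + (z_c − 3.38 − 10.09)×3.33
The z_c×3.33 term appears on both sides and cancels. Collect the known terms of each column as K = Σ(ρt)_known − 3.33 × (depth of known layers): K_A = 0 − 3.33×32.3 = −107.559; K_B = 23.8607 − 3.33×(3.38 + 10.09) = −20.9944.
Balance: K_A + 32.3×ρ = K_B, so ρ = (K_B − K_A)/32.3 = 86.5646/32.3 = 2.68 g/cm³.

2.68 g/cm³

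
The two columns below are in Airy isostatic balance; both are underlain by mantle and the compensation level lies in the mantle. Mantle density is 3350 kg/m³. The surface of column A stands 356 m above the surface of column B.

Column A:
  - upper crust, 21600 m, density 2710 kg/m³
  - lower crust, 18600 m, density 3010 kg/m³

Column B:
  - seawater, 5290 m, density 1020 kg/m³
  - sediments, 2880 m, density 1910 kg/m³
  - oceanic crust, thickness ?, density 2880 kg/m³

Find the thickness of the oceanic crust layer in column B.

5280 m

Take the compensation level at the base of the deeper column (depth z_c below the surface of column A) and equate Σ ρ_i t_i down to z_c; mantle fills any gap and the z_c terms cancel.
Column A: 21600×2710 + 18600×3010 + (z_c − 40200)×3350
Column B: 356×0 + 5290×1020 + 2880×1910 + x×2880 + (z_c − 356 − 8170 − x)×3350
The z_c×3350 term appears on both sides and cancels. Collect the known terms of each column as K = Σ(ρt)_known − 3350 × (depth of known layers): K_A = 114522000 − 3350×40200 = −20148000; K_B = 10896600 − 3350×(356 + 8170) = −17665500.
Balance: K_A = K_B − x×(3350 − 2880), so x = (K_B − K_A)/(3350 − 2880) = 2482500/470 = 5280 m.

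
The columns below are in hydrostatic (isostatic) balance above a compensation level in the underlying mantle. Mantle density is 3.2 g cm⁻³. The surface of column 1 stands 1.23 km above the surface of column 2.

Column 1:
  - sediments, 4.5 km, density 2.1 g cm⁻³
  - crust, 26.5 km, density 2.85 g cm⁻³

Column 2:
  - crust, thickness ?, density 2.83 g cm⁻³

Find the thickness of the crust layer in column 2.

27.8 km

Take the compensation level at the base of the deeper column (depth z_c below the surface of column 1) and equate Σ ρ_i t_i down to z_c; mantle fills any gap and the z_c terms cancel.
Column 1: 4.5×2.1 + 26.5×2.85 + (z_c − 31)×3.2
Column 2: 1.23×0 + x×2.83 + (z_c − 1.23 − 0 − x)×3.2
The z_c×3.2 term appears on both sides and cancels. Collect the known terms of each column as K = Σ(ρt)_known − 3.2 × (depth of known layers): K_1 = 84.975 − 3.2×31 = −14.225; K_2 = 0 − 3.2×(1.23 + 0) = −3.936.
Balance: K_1 = K_2 − x×(3.2 − 2.83), so x = (K_2 − K_1)/(3.2 − 2.83) = 10.289/0.37 = 27.8 km.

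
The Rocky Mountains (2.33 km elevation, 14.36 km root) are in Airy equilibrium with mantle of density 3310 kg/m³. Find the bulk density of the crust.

2850 kg/m³

ρ_c h = (ρ_m − ρ_c) r → ρ_c (h + r) = ρ_m r → ρ_c = ρ_m r / (h + r).
ρ_c = 3310 × 14.36 km / (2.33 km + 14.36 km) = 2850 kg/m³.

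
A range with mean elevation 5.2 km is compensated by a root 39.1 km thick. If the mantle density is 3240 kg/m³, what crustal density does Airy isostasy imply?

ρ_c h = (ρ_m − ρ_c) r → ρ_c (h + r) = ρ_m r → ρ_c = ρ_m r / (h + r).
ρ_c = 3240 × 39.1 km / (5.2 km + 39.1 km) = 2860 kg/m³.

2860 kg/m³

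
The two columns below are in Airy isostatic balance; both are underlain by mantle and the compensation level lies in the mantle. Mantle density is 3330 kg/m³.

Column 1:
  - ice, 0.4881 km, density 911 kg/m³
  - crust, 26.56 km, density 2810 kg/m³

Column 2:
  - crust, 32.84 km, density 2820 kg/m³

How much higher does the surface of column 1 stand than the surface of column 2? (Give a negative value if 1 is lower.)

For any compensation level in the mantle, the mantle terms cancel and isostasy reduces to e = (Σt_1 − Σt_2) − (Σ(ρt)_1 − Σ(ρt)_2) / ρ_m.
Σt_1 = 27.0481 km; Σt_2 = 32.84 km; Σ(ρt)_1 = 75078.2591; Σ(ρt)_2 = 92608.8 (in km·kg/m³).
e = (27.0481 − 32.84) − (75078.2591 − 92608.8) / 3330 = −0.527 km.

−0.527 km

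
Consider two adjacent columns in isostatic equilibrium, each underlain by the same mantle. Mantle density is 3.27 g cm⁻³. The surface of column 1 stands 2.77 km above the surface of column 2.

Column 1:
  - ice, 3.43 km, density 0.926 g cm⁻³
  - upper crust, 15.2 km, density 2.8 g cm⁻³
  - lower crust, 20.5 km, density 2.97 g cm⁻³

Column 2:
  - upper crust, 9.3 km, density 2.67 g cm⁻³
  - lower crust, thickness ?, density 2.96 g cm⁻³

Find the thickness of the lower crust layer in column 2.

21.6 km

Take the compensation level at the base of the deeper column (depth z_c below the surface of column 1) and equate Σ ρ_i t_i down to z_c; mantle fills any gap and the z_c terms cancel.
Column 1: 3.43×0.926 + 15.2×2.8 + 20.5×2.97 + (z_c − 39.13)×3.27
Column 2: 2.77×0 + 9.3×2.67 + x×2.96 + (z_c − 2.77 − 9.3 − x)×3.27
The z_c×3.27 term appears on both sides and cancels. Collect the known terms of each column as K = Σ(ρt)_known − 3.27 × (depth of known layers): K_1 = 106.62118 − 3.27×39.13 = −21.33392; K_2 = 24.831 − 3.27×(2.77 + 9.3) = −14.6379.
Balance: K_1 = K_2 − x×(3.27 − 2.96), so x = (K_2 − K_1)/(3.27 − 2.96) = 6.69602/0.31 = 21.6 km.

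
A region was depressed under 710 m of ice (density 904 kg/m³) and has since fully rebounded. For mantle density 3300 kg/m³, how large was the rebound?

194 m

Removing the load lets mantle flow back in; uplift u satisfies ρ_ice t = ρ_m u.
u = t ρ_ice/ρ_m = 710 m × 904/3300 = 194 m.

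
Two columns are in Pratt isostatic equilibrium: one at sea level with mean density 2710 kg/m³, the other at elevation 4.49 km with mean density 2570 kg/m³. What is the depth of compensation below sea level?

82.4 km

ρ_ref D = ρ (D + h) → D (ρ_ref − ρ) = ρ h.
D = ρ h/(ρ_ref − ρ) = 2570 × 4.49 km/(2710 − 2570) = 82.4 km.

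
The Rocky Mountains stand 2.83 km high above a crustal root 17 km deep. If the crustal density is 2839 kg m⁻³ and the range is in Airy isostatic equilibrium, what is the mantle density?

3310 kg m⁻³

Airy balance: ρ_c h = (ρ_m − ρ_c) r → ρ_m = ρ_c (1 + h/r).
ρ_m = 2839 × (1 + 2.83 km/17 km) = 3310 kg m⁻³.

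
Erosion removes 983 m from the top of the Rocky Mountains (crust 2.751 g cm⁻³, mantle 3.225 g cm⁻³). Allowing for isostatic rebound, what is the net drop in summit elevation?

144 m

Rebound u = e ρ_c/ρ_m = 983 m × 2.751/3.225 = 838.5 m.
Net surface drop = e − u = 983 m − 838.5 m = e (ρ_m − ρ_c)/ρ_m = 144 m.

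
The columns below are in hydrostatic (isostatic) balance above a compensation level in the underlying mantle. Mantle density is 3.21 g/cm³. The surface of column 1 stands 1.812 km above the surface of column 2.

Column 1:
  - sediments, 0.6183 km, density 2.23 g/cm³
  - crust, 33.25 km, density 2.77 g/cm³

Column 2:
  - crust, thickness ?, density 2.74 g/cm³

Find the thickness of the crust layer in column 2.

Take the compensation level at the base of the deeper column (depth z_c below the surface of column 1) and equate Σ ρ_i t_i down to z_c; mantle fills any gap and the z_c terms cancel.
Column 1: 0.6183×2.23 + 33.25×2.77 + (z_c − 33.8683)×3.21
Column 2: 1.812×0 + x×2.74 + (z_c − 1.812 − 0 − x)×3.21
The z_c×3.21 term appears on both sides and cancels. Collect the known terms of each column as K = Σ(ρt)_known − 3.21 × (depth of known layers): K_1 = 93.481309 − 3.21×33.8683 = −15.235934; K_2 = 0 − 3.21×(1.812 + 0) = −5.81652.
Balance: K_1 = K_2 − x×(3.21 − 2.74), so x = (K_2 − K_1)/(3.21 − 2.74) = 9.41941/0.47 = 20 km.

20 km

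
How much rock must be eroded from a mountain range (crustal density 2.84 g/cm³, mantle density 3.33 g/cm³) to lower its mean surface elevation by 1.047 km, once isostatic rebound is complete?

Net drop Δ = e − u = e − e ρ_c/ρ_m = e (ρ_m − ρ_c)/ρ_m.
e = Δ ρ_m/(ρ_m − ρ_c) = 1.047 km × 3.33/0.49 = 7.12 km.

7.12 km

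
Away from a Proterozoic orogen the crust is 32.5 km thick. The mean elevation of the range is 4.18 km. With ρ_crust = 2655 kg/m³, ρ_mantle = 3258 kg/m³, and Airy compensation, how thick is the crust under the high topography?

Root depth r = h ρ_c / (ρ_m − ρ_c) = 4.18 km × 2655 / 603 = 18.4 km.
Total thickness = T + h + r = 32.5 km + 4.18 km + 18.4 km = 55.1 km.

55.1 km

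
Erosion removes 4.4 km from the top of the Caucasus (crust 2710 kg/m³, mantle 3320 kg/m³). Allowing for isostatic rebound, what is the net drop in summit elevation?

Rebound u = e ρ_c/ρ_m = 4.4 km × 2710/3320 = 3.592 km.
Net surface drop = e − u = 4.4 km − 3.592 km = e (ρ_m − ρ_c)/ρ_m = 0.808 km.

0.808 km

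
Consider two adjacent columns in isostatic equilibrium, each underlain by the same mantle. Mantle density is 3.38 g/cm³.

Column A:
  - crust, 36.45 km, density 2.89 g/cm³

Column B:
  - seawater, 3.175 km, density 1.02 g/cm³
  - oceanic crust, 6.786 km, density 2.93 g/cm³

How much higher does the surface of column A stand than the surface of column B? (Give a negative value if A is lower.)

For any compensation level in the mantle, the mantle terms cancel and isostasy reduces to e = (Σt_A − Σt_B) − (Σ(ρt)_A − Σ(ρt)_B) / ρ_m.
Σt_A = 36.45 km; Σt_B = 9.961 km; Σ(ρt)_A = 105.3405; Σ(ρt)_B = 23.12148 (in km·g/cm³).
e = (36.45 − 9.961) − (105.3405 − 23.12148) / 3.38 = 2.16 km.

2.16 km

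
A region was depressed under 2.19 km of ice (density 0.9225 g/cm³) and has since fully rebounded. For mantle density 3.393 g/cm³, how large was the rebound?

Removing the load lets mantle flow back in; uplift u satisfies ρ_ice t = ρ_m u.
u = t ρ_ice/ρ_m = 2.19 km × 0.9225/3.393 = 0.595 km.

0.595 km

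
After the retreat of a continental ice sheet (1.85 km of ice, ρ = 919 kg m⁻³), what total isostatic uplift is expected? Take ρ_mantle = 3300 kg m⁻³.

Removing the load lets mantle flow back in; uplift u satisfies ρ_ice t = ρ_m u.
u = t ρ_ice/ρ_m = 1.85 km × 919/3300 = 0.515 km.

0.515 km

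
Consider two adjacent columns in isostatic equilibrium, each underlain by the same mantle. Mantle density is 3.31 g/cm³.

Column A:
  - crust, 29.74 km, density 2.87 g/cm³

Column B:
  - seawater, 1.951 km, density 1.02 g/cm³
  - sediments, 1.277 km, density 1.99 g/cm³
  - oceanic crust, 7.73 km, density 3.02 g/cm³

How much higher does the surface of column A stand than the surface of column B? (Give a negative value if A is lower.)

1.42 km

For any compensation level in the mantle, the mantle terms cancel and isostasy reduces to e = (Σt_A − Σt_B) − (Σ(ρt)_A − Σ(ρt)_B) / ρ_m.
Σt_A = 29.74 km; Σt_B = 10.958 km; Σ(ρt)_A = 85.3538; Σ(ρt)_B = 27.87585 (in km·g/cm³).
e = (29.74 − 10.958) − (85.3538 − 27.87585) / 3.31 = 1.42 km.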